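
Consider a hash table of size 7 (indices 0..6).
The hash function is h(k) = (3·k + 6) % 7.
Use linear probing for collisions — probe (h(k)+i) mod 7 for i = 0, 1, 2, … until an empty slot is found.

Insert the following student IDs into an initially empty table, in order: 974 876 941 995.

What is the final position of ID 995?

974: h=2 → slot 2
876: h=2, probe 2,3 → slot 3
941: h=1 → slot 1
995: h=2, probe 2,3,4 → slot 4
Table: [-, 941, 974, 876, 995, -, -]

4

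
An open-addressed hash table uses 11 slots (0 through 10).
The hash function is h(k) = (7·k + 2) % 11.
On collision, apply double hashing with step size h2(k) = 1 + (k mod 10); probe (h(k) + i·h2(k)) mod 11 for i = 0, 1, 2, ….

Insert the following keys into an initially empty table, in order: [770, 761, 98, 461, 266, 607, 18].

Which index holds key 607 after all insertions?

10

770 hashes to 2; slot 2 is free => place at 2.
761 hashes to 5; slot 5 is free => place at 5.
98 hashes to 6; slot 6 is free => place at 6.
461 hashes to 6, h2=2; 6 taken => place at 8.
266 hashes to 5, h2=7; 5 taken => place at 1.
607 hashes to 5, h2=8; 5,2 taken => place at 10.
18 hashes to 7; slot 7 is free => place at 7.
Table: [—, 266, 770, —, —, 761, 98, 18, 461, —, 607]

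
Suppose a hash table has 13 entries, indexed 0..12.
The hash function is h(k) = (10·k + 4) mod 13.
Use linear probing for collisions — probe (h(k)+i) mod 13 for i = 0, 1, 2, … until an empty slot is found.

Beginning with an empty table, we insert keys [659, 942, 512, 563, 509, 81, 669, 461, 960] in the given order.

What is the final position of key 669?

0

659 hashes to 3; slot 3 is free -> place at 3.
942 hashes to 12; slot 12 is free -> place at 12.
512 hashes to 2; slot 2 is free -> place at 2.
563 hashes to 5; slot 5 is free -> place at 5.
509 hashes to 11; slot 11 is free -> place at 11.
81 hashes to 8; slot 8 is free -> place at 8.
669 hashes to 12; 12 taken -> place at 0.
461 hashes to 12; 12,0 taken -> place at 1.
960 hashes to 10; slot 10 is free -> place at 10.
Table: [669, 461, 512, 659, ., 563, ., ., 81, ., 960, 509, 942]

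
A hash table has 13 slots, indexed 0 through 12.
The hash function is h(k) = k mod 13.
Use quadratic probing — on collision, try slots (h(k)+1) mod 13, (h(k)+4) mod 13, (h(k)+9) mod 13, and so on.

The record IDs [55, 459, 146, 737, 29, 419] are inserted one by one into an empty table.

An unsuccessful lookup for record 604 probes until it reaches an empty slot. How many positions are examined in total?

3

Insert 55: h=3, slot 3 empty => index 3.
Insert 459: h=4, slot 4 empty => index 4.
Insert 146: h=3, slots 3,4 occupied => index 7.
Insert 737: h=9, slot 9 empty => index 9.
Insert 29: h=3, slots 3,4,7 occupied => index 12.
Insert 419: h=3, slots 3,4,7,12 occupied => index 6.
Table: [—, —, —, 55, 459, —, 419, 146, —, 737, —, —, 29]
Lookup 604: h=6, probe 6,7,10 → slot 10 empty, not found.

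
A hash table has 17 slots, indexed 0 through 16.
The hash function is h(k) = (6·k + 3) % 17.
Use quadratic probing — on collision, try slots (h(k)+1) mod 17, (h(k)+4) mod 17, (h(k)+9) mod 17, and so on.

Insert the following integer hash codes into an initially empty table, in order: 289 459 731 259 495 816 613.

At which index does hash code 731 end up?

289 hashes to 3; slot 3 is free → place at 3.
459 hashes to 3; 3 taken → place at 4.
731 hashes to 3; 3,4 taken → place at 7.
259 hashes to 10; slot 10 is free → place at 10.
495 hashes to 15; slot 15 is free → place at 15.
816 hashes to 3; 3,4,7 taken → place at 12.
613 hashes to 9; slot 9 is free → place at 9.
Table: [., ., ., 289, 459, ., ., 731, ., 613, 259, ., 816, ., ., 495, .]

7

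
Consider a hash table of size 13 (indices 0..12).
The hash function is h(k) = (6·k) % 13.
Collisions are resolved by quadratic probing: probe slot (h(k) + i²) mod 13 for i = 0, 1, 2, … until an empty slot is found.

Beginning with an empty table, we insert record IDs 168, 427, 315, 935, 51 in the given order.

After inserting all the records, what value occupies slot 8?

168: h=7 -> slot 7
427: h=1 -> slot 1
315: h=5 -> slot 5
935: h=7, probe 7,8 -> slot 8
51: h=7, probe 7,8,11 -> slot 11
Table: [∅, 427, ∅, ∅, ∅, 315, ∅, 168, 935, ∅, ∅, 51, ∅]

935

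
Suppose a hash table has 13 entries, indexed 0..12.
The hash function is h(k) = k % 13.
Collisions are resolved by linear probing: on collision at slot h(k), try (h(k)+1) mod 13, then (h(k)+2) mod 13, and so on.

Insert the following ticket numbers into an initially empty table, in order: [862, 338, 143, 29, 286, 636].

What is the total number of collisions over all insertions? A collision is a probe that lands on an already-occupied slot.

3

Insert 862: h=4, slot 4 empty → index 4.
Insert 338: h=0, slot 0 empty → index 0.
Insert 143: h=0, slot 0 occupied → index 1.
Insert 29: h=3, slot 3 empty → index 3.
Insert 286: h=0, slots 0,1 occupied → index 2.
Insert 636: h=12, slot 12 empty → index 12.
Table: [338, 143, 286, 29, 862, -, -, -, -, -, -, -, 636]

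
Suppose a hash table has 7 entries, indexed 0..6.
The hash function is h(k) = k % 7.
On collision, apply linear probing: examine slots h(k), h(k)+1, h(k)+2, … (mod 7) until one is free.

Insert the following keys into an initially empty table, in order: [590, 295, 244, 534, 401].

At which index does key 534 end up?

3

590 hashes to 2; slot 2 is free → place at 2.
295 hashes to 1; slot 1 is free → place at 1.
244 hashes to 6; slot 6 is free → place at 6.
534 hashes to 2; 2 taken → place at 3.
401 hashes to 2; 2,3 taken → place at 4.
Table: [∅, 295, 590, 534, 401, ∅, 244]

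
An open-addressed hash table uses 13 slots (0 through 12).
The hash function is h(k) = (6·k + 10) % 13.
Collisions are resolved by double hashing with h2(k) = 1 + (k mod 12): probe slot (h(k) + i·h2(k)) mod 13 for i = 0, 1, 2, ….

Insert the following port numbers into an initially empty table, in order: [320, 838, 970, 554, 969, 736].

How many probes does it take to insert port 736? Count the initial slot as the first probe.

2

320 hashes to 6; slot 6 is free -> place at 6.
838 hashes to 7; slot 7 is free -> place at 7.
970 hashes to 6, h2=11; 6 taken -> place at 4.
554 hashes to 6, h2=3; 6 taken -> place at 9.
969 hashes to 0; slot 0 is free -> place at 0.
736 hashes to 6, h2=5; 6 taken -> place at 11.
Table: [969, _, _, _, 970, _, 320, 838, _, 554, _, 736, _]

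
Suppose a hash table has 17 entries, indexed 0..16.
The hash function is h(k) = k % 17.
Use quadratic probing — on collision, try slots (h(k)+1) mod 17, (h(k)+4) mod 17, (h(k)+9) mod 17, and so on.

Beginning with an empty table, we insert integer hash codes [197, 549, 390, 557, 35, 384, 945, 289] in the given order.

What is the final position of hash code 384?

197: h=10 → slot 10
549: h=5 → slot 5
390: h=16 → slot 16
557: h=13 → slot 13
35: h=1 → slot 1
384: h=10, probe 10,11 → slot 11
945: h=10, probe 10,11,14 → slot 14
289: h=0 → slot 0
Table: [289, 35, _, _, _, 549, _, _, _, _, 197, 384, _, 557, 945, _, 390]

11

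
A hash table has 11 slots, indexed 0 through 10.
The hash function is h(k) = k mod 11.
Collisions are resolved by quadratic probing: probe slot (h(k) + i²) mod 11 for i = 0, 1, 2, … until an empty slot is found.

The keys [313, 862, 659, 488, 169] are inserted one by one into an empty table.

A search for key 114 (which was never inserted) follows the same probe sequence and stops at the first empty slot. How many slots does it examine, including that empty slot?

5

Insert 313: h=5, slot 5 empty => index 5.
Insert 862: h=4, slot 4 empty => index 4.
Insert 659: h=10, slot 10 empty => index 10.
Insert 488: h=4, slots 4,5 occupied => index 8.
Insert 169: h=4, slots 4,5,8 occupied => index 2.
Table: [-, -, 169, -, 862, 313, -, -, 488, -, 659]
Lookup 114: h=4, probe 4,5,8,2,9 → slot 9 empty, not found.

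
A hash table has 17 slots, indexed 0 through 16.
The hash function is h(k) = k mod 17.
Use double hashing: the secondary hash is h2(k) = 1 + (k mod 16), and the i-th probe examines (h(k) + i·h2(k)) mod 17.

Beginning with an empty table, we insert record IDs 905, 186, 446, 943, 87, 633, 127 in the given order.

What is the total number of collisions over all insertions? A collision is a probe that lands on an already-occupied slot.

Insert 905: h=4, slot 4 empty → index 4.
Insert 186: h=16, slot 16 empty → index 16.
Insert 446: h=4, h2=15, slot 4 occupied → index 2.
Insert 943: h=8, slot 8 empty → index 8.
Insert 87: h=2, h2=8, slot 2 occupied → index 10.
Insert 633: h=4, h2=10, slot 4 occupied → index 14.
Insert 127: h=8, h2=16, slot 8 occupied → index 7.
Table: [∅, ∅, 446, ∅, 905, ∅, ∅, 127, 943, ∅, 87, ∅, ∅, ∅, 633, ∅, 186]

4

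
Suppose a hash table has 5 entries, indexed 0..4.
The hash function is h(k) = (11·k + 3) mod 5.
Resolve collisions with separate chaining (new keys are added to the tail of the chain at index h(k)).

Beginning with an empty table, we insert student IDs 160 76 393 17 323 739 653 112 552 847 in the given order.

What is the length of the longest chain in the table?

4

160 -> bucket 3
76 -> bucket 4
393 -> bucket 1
17 -> bucket 0
323 -> bucket 1 (collision)
739 -> bucket 2
653 -> bucket 1 (collision)
112 -> bucket 0 (collision)
552 -> bucket 0 (collision)
847 -> bucket 0 (collision)
Final buckets:
0: 17 -> 112 -> 552 -> 847
1: 393 -> 323 -> 653
2: 739
3: 160
4: 76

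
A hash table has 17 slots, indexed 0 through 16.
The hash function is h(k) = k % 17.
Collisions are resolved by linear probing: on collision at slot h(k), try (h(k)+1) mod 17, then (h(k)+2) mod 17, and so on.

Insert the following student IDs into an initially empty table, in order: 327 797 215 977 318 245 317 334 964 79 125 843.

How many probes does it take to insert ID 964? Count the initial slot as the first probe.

Insert 327: h=4, slot 4 empty → index 4.
Insert 797: h=15, slot 15 empty → index 15.
Insert 215: h=11, slot 11 empty → index 11.
Insert 977: h=8, slot 8 empty → index 8.
Insert 318: h=12, slot 12 empty → index 12.
Insert 245: h=7, slot 7 empty → index 7.
Insert 317: h=11, slots 11,12 occupied → index 13.
Insert 334: h=11, slots 11,12,13 occupied → index 14.
Insert 964: h=12, slots 12,13,14,15 occupied → index 16.
Insert 79: h=11, slots 11,12,13,14,15,16 occupied → index 0.
Insert 125: h=6, slot 6 empty → index 6.
Insert 843: h=10, slot 10 empty → index 10.
Table: [79, ∅, ∅, ∅, 327, ∅, 125, 245, 977, ∅, 843, 215, 318, 317, 334, 797, 964]

5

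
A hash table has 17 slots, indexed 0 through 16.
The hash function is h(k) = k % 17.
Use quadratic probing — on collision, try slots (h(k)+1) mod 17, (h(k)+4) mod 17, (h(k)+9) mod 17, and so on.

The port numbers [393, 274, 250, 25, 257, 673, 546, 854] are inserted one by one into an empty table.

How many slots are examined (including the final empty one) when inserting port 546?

4

393 hashes to 2; slot 2 is free → place at 2.
274 hashes to 2; 2 taken → place at 3.
250 hashes to 12; slot 12 is free → place at 12.
25 hashes to 8; slot 8 is free → place at 8.
257 hashes to 2; 2,3 taken → place at 6.
673 hashes to 10; slot 10 is free → place at 10.
546 hashes to 2; 2,3,6 taken → place at 11.
854 hashes to 4; slot 4 is free → place at 4.
Table: [∅, ∅, 393, 274, 854, ∅, 257, ∅, 25, ∅, 673, 546, 250, ∅, ∅, ∅, ∅]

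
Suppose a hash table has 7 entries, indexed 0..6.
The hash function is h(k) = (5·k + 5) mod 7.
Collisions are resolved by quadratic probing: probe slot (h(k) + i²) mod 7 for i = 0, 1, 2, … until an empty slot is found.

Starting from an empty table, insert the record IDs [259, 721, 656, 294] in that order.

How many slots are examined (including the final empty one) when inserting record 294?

4

Insert 259: h=5, slot 5 empty => index 5.
Insert 721: h=5, slot 5 occupied => index 6.
Insert 656: h=2, slot 2 empty => index 2.
Insert 294: h=5, slots 5,6,2 occupied => index 0.
Table: [294, ∅, 656, ∅, ∅, 259, 721]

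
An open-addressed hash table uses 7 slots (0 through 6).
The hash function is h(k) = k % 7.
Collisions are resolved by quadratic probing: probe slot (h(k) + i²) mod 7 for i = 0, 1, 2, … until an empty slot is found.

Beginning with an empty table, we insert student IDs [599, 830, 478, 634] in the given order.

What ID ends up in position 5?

Insert 599: h=4, slot 4 empty -> index 4.
Insert 830: h=4, slot 4 occupied -> index 5.
Insert 478: h=2, slot 2 empty -> index 2.
Insert 634: h=4, slots 4,5 occupied -> index 1.
Table: [_, 634, 478, _, 599, 830, _]

830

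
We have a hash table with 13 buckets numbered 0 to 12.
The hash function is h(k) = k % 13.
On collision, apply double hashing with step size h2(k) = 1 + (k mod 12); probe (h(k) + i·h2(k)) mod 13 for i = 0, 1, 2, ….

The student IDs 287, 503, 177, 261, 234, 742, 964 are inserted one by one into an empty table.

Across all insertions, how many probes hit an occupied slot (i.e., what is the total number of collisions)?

2

287 hashes to 1; slot 1 is free => place at 1.
503 hashes to 9; slot 9 is free => place at 9.
177 hashes to 8; slot 8 is free => place at 8.
261 hashes to 1, h2=10; 1 taken => place at 11.
234 hashes to 0; slot 0 is free => place at 0.
742 hashes to 1, h2=11; 1 taken => place at 12.
964 hashes to 2; slot 2 is free => place at 2.
Table: [234, 287, 964, ∅, ∅, ∅, ∅, ∅, 177, 503, ∅, 261, 742]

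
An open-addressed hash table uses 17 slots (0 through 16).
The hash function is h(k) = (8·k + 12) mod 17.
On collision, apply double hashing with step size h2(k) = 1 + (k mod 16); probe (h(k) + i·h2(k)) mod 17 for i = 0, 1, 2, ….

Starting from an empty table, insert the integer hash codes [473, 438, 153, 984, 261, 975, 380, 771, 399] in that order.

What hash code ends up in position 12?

153

Insert 473: h=5, slot 5 empty => index 5.
Insert 438: h=14, slot 14 empty => index 14.
Insert 153: h=12, slot 12 empty => index 12.
Insert 984: h=13, slot 13 empty => index 13.
Insert 261: h=9, slot 9 empty => index 9.
Insert 975: h=9, h2=16, slot 9 occupied => index 8.
Insert 380: h=9, h2=13, slots 9,5 occupied => index 1.
Insert 771: h=9, h2=4, slots 9,13 occupied => index 0.
Insert 399: h=8, h2=16, slot 8 occupied => index 7.
Table: [771, 380, ∅, ∅, ∅, 473, ∅, 399, 975, 261, ∅, ∅, 153, 984, 438, ∅, ∅]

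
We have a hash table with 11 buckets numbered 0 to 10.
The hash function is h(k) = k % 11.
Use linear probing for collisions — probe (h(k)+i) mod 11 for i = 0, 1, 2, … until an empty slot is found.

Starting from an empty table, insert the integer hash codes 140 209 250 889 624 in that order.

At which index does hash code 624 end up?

1

Insert 140: h=8, slot 8 empty => index 8.
Insert 209: h=0, slot 0 empty => index 0.
Insert 250: h=8, slot 8 occupied => index 9.
Insert 889: h=9, slot 9 occupied => index 10.
Insert 624: h=8, slots 8,9,10,0 occupied => index 1.
Table: [209, 624, -, -, -, -, -, -, 140, 250, 889]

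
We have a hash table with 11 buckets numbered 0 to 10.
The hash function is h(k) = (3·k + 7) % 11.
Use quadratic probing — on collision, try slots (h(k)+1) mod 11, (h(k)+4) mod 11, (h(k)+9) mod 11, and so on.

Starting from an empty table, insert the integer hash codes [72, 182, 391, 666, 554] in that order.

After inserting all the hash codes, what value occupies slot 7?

391

72: h=3 => slot 3
182: h=3, probe 3,4 => slot 4
391: h=3, probe 3,4,7 => slot 7
666: h=3, probe 3,4,7,1 => slot 1
554: h=8 => slot 8
Table: [-, 666, -, 72, 182, -, -, 391, 554, -, -]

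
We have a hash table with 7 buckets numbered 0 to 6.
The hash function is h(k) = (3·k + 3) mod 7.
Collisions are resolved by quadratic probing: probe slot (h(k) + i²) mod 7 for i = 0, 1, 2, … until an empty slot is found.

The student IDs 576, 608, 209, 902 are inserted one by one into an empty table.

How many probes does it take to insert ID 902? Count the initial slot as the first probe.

3

Insert 576: h=2, slot 2 empty => index 2.
Insert 608: h=0, slot 0 empty => index 0.
Insert 209: h=0, slot 0 occupied => index 1.
Insert 902: h=0, slots 0,1 occupied => index 4.
Table: [608, 209, 576, ., 902, ., .]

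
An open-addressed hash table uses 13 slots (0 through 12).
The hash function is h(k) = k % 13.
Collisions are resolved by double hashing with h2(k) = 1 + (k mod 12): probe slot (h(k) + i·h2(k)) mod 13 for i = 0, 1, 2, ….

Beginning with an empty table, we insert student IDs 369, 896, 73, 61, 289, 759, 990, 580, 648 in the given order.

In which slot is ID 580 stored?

369: h=5 => slot 5
896: h=12 => slot 12
73: h=8 => slot 8
61: h=9 => slot 9
289: h=3 => slot 3
759: h=5, h2=4, probe 5,9,0 => slot 0
990: h=2 => slot 2
580: h=8, h2=5, probe 8,0,5,10 => slot 10
648: h=11 => slot 11
Table: [759, —, 990, 289, —, 369, —, —, 73, 61, 580, 648, 896]

10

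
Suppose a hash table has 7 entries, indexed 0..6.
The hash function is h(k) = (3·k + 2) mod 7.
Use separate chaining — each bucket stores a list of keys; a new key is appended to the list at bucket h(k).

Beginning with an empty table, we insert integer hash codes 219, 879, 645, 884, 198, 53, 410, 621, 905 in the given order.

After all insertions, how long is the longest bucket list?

Insert 219: h=1, bucket 1 empty -> new chain.
Insert 879: h=0, bucket 0 empty -> new chain.
Insert 645: h=5, bucket 5 empty -> new chain.
Insert 884: h=1, bucket 1 nonempty -> append to chain.
Insert 198: h=1, bucket 1 nonempty -> append to chain.
Insert 53: h=0, bucket 0 nonempty -> append to chain.
Insert 410: h=0, bucket 0 nonempty -> append to chain.
Insert 621: h=3, bucket 3 empty -> new chain.
Insert 905: h=1, bucket 1 nonempty -> append to chain.
Final buckets:
0: 879 -> 53 -> 410
1: 219 -> 884 -> 198 -> 905
2: _
3: 621
4: _
5: 645
6: _

4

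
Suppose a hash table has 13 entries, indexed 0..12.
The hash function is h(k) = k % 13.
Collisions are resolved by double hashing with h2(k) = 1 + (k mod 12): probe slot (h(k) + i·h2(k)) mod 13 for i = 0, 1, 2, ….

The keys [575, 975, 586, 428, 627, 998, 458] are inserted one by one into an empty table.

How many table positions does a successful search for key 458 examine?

2

575: h=3 → slot 3
975: h=0 → slot 0
586: h=1 → slot 1
428: h=12 → slot 12
627: h=3, h2=4, probe 3,7 → slot 7
998: h=10 → slot 10
458: h=3, h2=3, probe 3,6 → slot 6
Table: [975, 586, ∅, 575, ∅, ∅, 458, 627, ∅, ∅, 998, ∅, 428]
Lookup 458: h=3, h2=3, probe 3,6 → found at 6.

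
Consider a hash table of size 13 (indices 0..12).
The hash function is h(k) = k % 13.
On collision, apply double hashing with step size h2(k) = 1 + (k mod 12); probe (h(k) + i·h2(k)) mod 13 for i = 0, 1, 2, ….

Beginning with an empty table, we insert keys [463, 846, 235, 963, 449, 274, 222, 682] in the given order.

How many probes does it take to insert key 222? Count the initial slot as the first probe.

3

463: h=8 -> slot 8
846: h=1 -> slot 1
235: h=1, h2=8, probe 1,9 -> slot 9
963: h=1, h2=4, probe 1,5 -> slot 5
449: h=7 -> slot 7
274: h=1, h2=11, probe 1,12 -> slot 12
222: h=1, h2=7, probe 1,8,2 -> slot 2
682: h=6 -> slot 6
Table: [—, 846, 222, —, —, 963, 682, 449, 463, 235, —, —, 274]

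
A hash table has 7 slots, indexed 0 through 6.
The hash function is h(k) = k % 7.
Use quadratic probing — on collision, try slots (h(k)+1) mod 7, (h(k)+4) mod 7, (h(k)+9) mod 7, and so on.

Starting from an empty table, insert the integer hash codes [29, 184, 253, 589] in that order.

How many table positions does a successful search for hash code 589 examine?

29: h=1 → slot 1
184: h=2 → slot 2
253: h=1, probe 1,2,5 → slot 5
589: h=1, probe 1,2,5,3 → slot 3
Table: [∅, 29, 184, 589, ∅, 253, ∅]
Lookup 589: h=1, probe 1,2,5,3 → found at 3.

4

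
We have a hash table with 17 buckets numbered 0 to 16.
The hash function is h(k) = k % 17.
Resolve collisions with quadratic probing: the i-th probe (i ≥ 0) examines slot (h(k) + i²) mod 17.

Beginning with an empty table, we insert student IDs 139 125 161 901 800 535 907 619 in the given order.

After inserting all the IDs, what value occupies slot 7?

907

139 hashes to 3; slot 3 is free -> place at 3.
125 hashes to 6; slot 6 is free -> place at 6.
161 hashes to 8; slot 8 is free -> place at 8.
901 hashes to 0; slot 0 is free -> place at 0.
800 hashes to 1; slot 1 is free -> place at 1.
535 hashes to 8; 8 taken -> place at 9.
907 hashes to 6; 6 taken -> place at 7.
619 hashes to 7; 7,8 taken -> place at 11.
Table: [901, 800, ., 139, ., ., 125, 907, 161, 535, ., 619, ., ., ., ., .]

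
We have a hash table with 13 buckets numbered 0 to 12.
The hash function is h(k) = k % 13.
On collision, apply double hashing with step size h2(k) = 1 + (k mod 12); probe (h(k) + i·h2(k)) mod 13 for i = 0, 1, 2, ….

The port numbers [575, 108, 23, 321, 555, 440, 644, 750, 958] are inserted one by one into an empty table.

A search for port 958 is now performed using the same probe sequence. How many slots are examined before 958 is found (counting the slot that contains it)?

5

575 hashes to 3; slot 3 is free → place at 3.
108 hashes to 4; slot 4 is free → place at 4.
23 hashes to 10; slot 10 is free → place at 10.
321 hashes to 9; slot 9 is free → place at 9.
555 hashes to 9, h2=4; 9 taken → place at 0.
440 hashes to 11; slot 11 is free → place at 11.
644 hashes to 7; slot 7 is free → place at 7.
750 hashes to 9, h2=7; 9,3,10,4,11 taken → place at 5.
958 hashes to 9, h2=11; 9,7,5,3 taken → place at 1.
Table: [555, 958, _, 575, 108, 750, _, 644, _, 321, 23, 440, _]
Lookup 958: h=9, h2=11, probe 9,7,5,3,1 → found at 1.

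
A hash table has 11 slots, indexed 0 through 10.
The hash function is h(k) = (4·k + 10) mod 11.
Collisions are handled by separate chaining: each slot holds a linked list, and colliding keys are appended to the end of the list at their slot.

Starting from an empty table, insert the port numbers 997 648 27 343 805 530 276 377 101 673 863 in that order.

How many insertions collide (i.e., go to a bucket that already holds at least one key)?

997 → bucket 5
648 → bucket 6
27 → bucket 8
343 → bucket 7
805 → bucket 7 (collision)
530 → bucket 7 (collision)
276 → bucket 3
377 → bucket 0
101 → bucket 7 (collision)
673 → bucket 7 (collision)
863 → bucket 8 (collision)
Final buckets:
0: 377
1: ∅
2: ∅
3: 276
4: ∅
5: 997
6: 648
7: 343 -> 805 -> 530 -> 101 -> 673
8: 27 -> 863
9: ∅
10: ∅

5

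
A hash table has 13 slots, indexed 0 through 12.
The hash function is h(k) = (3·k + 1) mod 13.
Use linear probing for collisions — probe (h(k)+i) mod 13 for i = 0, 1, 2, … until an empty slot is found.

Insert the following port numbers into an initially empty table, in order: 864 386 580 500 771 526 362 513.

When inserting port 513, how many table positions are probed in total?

864: h=6 -> slot 6
386: h=2 -> slot 2
580: h=12 -> slot 12
500: h=6, probe 6,7 -> slot 7
771: h=0 -> slot 0
526: h=6, probe 6,7,8 -> slot 8
362: h=8, probe 8,9 -> slot 9
513: h=6, probe 6,7,8,9,10 -> slot 10
Table: [771, _, 386, _, _, _, 864, 500, 526, 362, 513, _, 580]

5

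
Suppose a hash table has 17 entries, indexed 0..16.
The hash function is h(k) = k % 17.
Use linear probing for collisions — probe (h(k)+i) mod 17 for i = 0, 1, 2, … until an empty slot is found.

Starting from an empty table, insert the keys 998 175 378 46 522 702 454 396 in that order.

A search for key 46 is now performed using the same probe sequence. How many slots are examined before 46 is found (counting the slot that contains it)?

998: h=12 => slot 12
175: h=5 => slot 5
378: h=4 => slot 4
46: h=12, probe 12,13 => slot 13
522: h=12, probe 12,13,14 => slot 14
702: h=5, probe 5,6 => slot 6
454: h=12, probe 12,13,14,15 => slot 15
396: h=5, probe 5,6,7 => slot 7
Table: [∅, ∅, ∅, ∅, 378, 175, 702, 396, ∅, ∅, ∅, ∅, 998, 46, 522, 454, ∅]
Lookup 46: h=12, probe 12,13 → found at 13.

2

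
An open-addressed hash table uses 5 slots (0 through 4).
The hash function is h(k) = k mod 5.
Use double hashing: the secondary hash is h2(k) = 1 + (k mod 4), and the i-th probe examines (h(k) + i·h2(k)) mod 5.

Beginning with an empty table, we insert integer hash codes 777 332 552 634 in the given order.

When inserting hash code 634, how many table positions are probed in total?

3

777: h=2 => slot 2
332: h=2, h2=1, probe 2,3 => slot 3
552: h=2, h2=1, probe 2,3,4 => slot 4
634: h=4, h2=3, probe 4,2,0 => slot 0
Table: [634, ., 777, 332, 552]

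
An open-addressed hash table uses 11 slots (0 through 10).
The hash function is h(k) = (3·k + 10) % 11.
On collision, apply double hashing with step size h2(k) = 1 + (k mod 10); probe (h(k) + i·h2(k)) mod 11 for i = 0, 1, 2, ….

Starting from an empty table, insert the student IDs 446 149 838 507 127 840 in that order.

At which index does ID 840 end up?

Insert 446: h=6, slot 6 empty -> index 6.
Insert 149: h=6, h2=10, slot 6 occupied -> index 5.
Insert 838: h=5, h2=9, slot 5 occupied -> index 3.
Insert 507: h=2, slot 2 empty -> index 2.
Insert 127: h=6, h2=8, slots 6,3 occupied -> index 0.
Insert 840: h=0, h2=1, slot 0 occupied -> index 1.
Table: [127, 840, 507, 838, —, 149, 446, —, —, —, —]

1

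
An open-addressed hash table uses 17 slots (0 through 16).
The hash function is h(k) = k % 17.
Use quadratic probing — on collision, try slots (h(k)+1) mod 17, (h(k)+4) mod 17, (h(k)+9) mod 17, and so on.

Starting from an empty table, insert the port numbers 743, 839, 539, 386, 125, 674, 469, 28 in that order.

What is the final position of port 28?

15

743: h=12 -> slot 12
839: h=6 -> slot 6
539: h=12, probe 12,13 -> slot 13
386: h=12, probe 12,13,16 -> slot 16
125: h=6, probe 6,7 -> slot 7
674: h=11 -> slot 11
469: h=10 -> slot 10
28: h=11, probe 11,12,15 -> slot 15
Table: [∅, ∅, ∅, ∅, ∅, ∅, 839, 125, ∅, ∅, 469, 674, 743, 539, ∅, 28, 386]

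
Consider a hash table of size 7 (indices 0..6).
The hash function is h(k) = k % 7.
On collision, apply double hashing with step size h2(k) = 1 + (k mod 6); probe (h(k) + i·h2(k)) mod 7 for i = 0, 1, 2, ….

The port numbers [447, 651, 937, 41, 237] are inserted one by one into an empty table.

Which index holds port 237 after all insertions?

447: h=6 -> slot 6
651: h=0 -> slot 0
937: h=6, h2=2, probe 6,1 -> slot 1
41: h=6, h2=6, probe 6,5 -> slot 5
237: h=6, h2=4, probe 6,3 -> slot 3
Table: [651, 937, _, 237, _, 41, 447]

3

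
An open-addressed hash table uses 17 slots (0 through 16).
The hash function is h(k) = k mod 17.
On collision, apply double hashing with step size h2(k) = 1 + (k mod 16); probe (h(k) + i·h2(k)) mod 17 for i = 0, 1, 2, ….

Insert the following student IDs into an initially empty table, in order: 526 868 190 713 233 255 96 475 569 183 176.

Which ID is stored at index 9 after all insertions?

713

526 hashes to 16; slot 16 is free → place at 16.
868 hashes to 1; slot 1 is free → place at 1.
190 hashes to 3; slot 3 is free → place at 3.
713 hashes to 16, h2=10; 16 taken → place at 9.
233 hashes to 12; slot 12 is free → place at 12.
255 hashes to 0; slot 0 is free → place at 0.
96 hashes to 11; slot 11 is free → place at 11.
475 hashes to 16, h2=12; 16,11 taken → place at 6.
569 hashes to 8; slot 8 is free → place at 8.
183 hashes to 13; slot 13 is free → place at 13.
176 hashes to 6, h2=1; 6 taken → place at 7.
Table: [255, 868, ∅, 190, ∅, ∅, 475, 176, 569, 713, ∅, 96, 233, 183, ∅, ∅, 526]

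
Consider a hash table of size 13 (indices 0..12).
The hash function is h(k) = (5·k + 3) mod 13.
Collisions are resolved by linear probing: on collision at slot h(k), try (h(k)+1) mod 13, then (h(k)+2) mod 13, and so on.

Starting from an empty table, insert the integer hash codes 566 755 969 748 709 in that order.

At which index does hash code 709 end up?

Insert 566: h=12, slot 12 empty → index 12.
Insert 755: h=8, slot 8 empty → index 8.
Insert 969: h=12, slot 12 occupied → index 0.
Insert 748: h=12, slots 12,0 occupied → index 1.
Insert 709: h=12, slots 12,0,1 occupied → index 2.
Table: [969, 748, 709, —, —, —, —, —, 755, —, —, —, 566]

2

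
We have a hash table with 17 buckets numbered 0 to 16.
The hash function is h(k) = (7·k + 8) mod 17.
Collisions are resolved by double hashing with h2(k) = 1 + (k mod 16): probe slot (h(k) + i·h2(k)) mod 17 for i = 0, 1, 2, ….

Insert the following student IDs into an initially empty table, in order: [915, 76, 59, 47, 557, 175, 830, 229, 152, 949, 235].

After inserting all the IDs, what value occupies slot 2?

830

Insert 915: h=4, slot 4 empty → index 4.
Insert 76: h=13, slot 13 empty → index 13.
Insert 59: h=13, h2=12, slot 13 occupied → index 8.
Insert 47: h=14, slot 14 empty → index 14.
Insert 557: h=14, h2=14, slot 14 occupied → index 11.
Insert 175: h=9, slot 9 empty → index 9.
Insert 830: h=4, h2=15, slot 4 occupied → index 2.
Insert 229: h=13, h2=6, slots 13,2,8,14 occupied → index 3.
Insert 152: h=1, slot 1 empty → index 1.
Insert 949: h=4, h2=6, slot 4 occupied → index 10.
Insert 235: h=4, h2=12, slot 4 occupied → index 16.
Table: [—, 152, 830, 229, 915, —, —, —, 59, 175, 949, 557, —, 76, 47, —, 235]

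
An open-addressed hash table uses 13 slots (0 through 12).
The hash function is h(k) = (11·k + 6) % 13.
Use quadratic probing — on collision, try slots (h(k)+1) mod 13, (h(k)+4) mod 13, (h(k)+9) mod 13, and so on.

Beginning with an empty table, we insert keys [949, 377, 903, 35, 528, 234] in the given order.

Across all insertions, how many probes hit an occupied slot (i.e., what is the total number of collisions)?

949: h=6 => slot 6
377: h=6, probe 6,7 => slot 7
903: h=7, probe 7,8 => slot 8
35: h=1 => slot 1
528: h=3 => slot 3
234: h=6, probe 6,7,10 => slot 10
Table: [., 35, ., 528, ., ., 949, 377, 903, ., 234, ., .]

4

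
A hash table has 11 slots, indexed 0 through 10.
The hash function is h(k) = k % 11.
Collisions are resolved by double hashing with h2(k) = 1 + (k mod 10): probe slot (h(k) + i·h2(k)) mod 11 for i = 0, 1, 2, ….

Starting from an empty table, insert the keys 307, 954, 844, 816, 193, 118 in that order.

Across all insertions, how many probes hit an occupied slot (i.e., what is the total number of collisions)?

4

307 hashes to 10; slot 10 is free → place at 10.
954 hashes to 8; slot 8 is free → place at 8.
844 hashes to 8, h2=5; 8 taken → place at 2.
816 hashes to 2, h2=7; 2 taken → place at 9.
193 hashes to 6; slot 6 is free → place at 6.
118 hashes to 8, h2=9; 8,6 taken → place at 4.
Table: [., ., 844, ., 118, ., 193, ., 954, 816, 307]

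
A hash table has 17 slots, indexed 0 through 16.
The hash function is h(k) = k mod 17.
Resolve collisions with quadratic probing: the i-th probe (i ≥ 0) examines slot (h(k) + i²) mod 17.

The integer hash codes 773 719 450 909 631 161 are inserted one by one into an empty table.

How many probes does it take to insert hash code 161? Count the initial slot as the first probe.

Insert 773: h=8, slot 8 empty => index 8.
Insert 719: h=5, slot 5 empty => index 5.
Insert 450: h=8, slot 8 occupied => index 9.
Insert 909: h=8, slots 8,9 occupied => index 12.
Insert 631: h=2, slot 2 empty => index 2.
Insert 161: h=8, slots 8,9,12 occupied => index 0.
Table: [161, ∅, 631, ∅, ∅, 719, ∅, ∅, 773, 450, ∅, ∅, 909, ∅, ∅, ∅, ∅]

4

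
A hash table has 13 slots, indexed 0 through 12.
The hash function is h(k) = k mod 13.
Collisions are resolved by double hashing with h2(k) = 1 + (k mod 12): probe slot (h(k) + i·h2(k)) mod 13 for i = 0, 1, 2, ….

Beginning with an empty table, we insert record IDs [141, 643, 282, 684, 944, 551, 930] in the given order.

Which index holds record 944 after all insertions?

Insert 141: h=11, slot 11 empty → index 11.
Insert 643: h=6, slot 6 empty → index 6.
Insert 282: h=9, slot 9 empty → index 9.
Insert 684: h=8, slot 8 empty → index 8.
Insert 944: h=8, h2=9, slot 8 occupied → index 4.
Insert 551: h=5, slot 5 empty → index 5.
Insert 930: h=7, slot 7 empty → index 7.
Table: [_, _, _, _, 944, 551, 643, 930, 684, 282, _, 141, _]

4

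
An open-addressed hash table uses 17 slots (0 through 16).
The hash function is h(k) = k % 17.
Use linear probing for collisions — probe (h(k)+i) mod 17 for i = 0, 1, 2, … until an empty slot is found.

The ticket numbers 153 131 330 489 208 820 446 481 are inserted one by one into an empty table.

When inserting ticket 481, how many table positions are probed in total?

153 hashes to 0; slot 0 is free -> place at 0.
131 hashes to 12; slot 12 is free -> place at 12.
330 hashes to 7; slot 7 is free -> place at 7.
489 hashes to 13; slot 13 is free -> place at 13.
208 hashes to 4; slot 4 is free -> place at 4.
820 hashes to 4; 4 taken -> place at 5.
446 hashes to 4; 4,5 taken -> place at 6.
481 hashes to 5; 5,6,7 taken -> place at 8.
Table: [153, ∅, ∅, ∅, 208, 820, 446, 330, 481, ∅, ∅, ∅, 131, 489, ∅, ∅, ∅]

4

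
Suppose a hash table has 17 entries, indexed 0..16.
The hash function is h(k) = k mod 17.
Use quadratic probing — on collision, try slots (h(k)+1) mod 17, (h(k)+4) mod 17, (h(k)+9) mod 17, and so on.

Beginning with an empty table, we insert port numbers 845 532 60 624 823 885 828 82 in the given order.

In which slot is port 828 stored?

16

Insert 845: h=12, slot 12 empty -> index 12.
Insert 532: h=5, slot 5 empty -> index 5.
Insert 60: h=9, slot 9 empty -> index 9.
Insert 624: h=12, slot 12 occupied -> index 13.
Insert 823: h=7, slot 7 empty -> index 7.
Insert 885: h=1, slot 1 empty -> index 1.
Insert 828: h=12, slots 12,13 occupied -> index 16.
Insert 82: h=14, slot 14 empty -> index 14.
Table: [_, 885, _, _, _, 532, _, 823, _, 60, _, _, 845, 624, 82, _, 828]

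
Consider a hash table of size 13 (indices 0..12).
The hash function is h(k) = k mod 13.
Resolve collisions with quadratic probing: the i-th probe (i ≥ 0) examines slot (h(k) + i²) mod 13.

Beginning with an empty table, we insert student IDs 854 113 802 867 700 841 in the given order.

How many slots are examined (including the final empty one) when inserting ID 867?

854 hashes to 9; slot 9 is free → place at 9.
113 hashes to 9; 9 taken → place at 10.
802 hashes to 9; 9,10 taken → place at 0.
867 hashes to 9; 9,10,0 taken → place at 5.
700 hashes to 11; slot 11 is free → place at 11.
841 hashes to 9; 9,10,0,5 taken → place at 12.
Table: [802, -, -, -, -, 867, -, -, -, 854, 113, 700, 841]

4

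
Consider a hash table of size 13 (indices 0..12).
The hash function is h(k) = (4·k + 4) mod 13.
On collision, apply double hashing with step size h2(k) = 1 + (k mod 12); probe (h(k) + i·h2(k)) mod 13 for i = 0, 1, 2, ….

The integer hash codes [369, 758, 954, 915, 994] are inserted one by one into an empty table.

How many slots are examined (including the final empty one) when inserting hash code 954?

Insert 369: h=11, slot 11 empty → index 11.
Insert 758: h=7, slot 7 empty → index 7.
Insert 954: h=11, h2=7, slot 11 occupied → index 5.
Insert 915: h=11, h2=4, slot 11 occupied → index 2.
Insert 994: h=2, h2=11, slot 2 occupied → index 0.
Table: [994, _, 915, _, _, 954, _, 758, _, _, _, 369, _]

2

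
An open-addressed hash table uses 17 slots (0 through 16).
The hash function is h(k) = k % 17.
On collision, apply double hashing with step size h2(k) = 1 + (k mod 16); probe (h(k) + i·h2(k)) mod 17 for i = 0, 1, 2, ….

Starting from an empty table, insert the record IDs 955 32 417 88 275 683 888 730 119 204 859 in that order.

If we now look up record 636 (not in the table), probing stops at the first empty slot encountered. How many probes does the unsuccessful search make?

Insert 955: h=3, slot 3 empty -> index 3.
Insert 32: h=15, slot 15 empty -> index 15.
Insert 417: h=9, slot 9 empty -> index 9.
Insert 88: h=3, h2=9, slot 3 occupied -> index 12.
Insert 275: h=3, h2=4, slot 3 occupied -> index 7.
Insert 683: h=3, h2=12, slots 3,15 occupied -> index 10.
Insert 888: h=4, slot 4 empty -> index 4.
Insert 730: h=16, slot 16 empty -> index 16.
Insert 119: h=0, slot 0 empty -> index 0.
Insert 204: h=0, h2=13, slot 0 occupied -> index 13.
Insert 859: h=9, h2=12, slots 9,4,16 occupied -> index 11.
Table: [119, _, _, 955, 888, _, _, 275, _, 417, 683, 859, 88, 204, _, 32, 730]
Lookup 636: h=7, h2=13, probe 7,3,16,12,8 → slot 8 empty, not found.

5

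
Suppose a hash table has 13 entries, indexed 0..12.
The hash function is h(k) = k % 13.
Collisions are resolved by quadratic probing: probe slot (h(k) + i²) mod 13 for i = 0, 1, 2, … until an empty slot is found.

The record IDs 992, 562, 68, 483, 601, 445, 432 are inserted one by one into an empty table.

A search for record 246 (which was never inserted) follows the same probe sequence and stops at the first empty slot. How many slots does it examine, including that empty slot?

4

Insert 992: h=4, slot 4 empty -> index 4.
Insert 562: h=3, slot 3 empty -> index 3.
Insert 68: h=3, slots 3,4 occupied -> index 7.
Insert 483: h=2, slot 2 empty -> index 2.
Insert 601: h=3, slots 3,4,7 occupied -> index 12.
Insert 445: h=3, slots 3,4,7,12 occupied -> index 6.
Insert 432: h=3, slots 3,4,7,12,6,2 occupied -> index 0.
Table: [432, —, 483, 562, 992, —, 445, 68, —, —, —, —, 601]
Lookup 246: h=12, probe 12,0,3,8 → slot 8 empty, not found.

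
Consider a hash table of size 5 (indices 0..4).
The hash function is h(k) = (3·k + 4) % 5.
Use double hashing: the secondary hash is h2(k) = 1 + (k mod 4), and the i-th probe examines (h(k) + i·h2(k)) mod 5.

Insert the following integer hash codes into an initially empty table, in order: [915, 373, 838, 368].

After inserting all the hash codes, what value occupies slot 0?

915: h=4 -> slot 4
373: h=3 -> slot 3
838: h=3, h2=3, probe 3,1 -> slot 1
368: h=3, h2=1, probe 3,4,0 -> slot 0
Table: [368, 838, _, 373, 915]

368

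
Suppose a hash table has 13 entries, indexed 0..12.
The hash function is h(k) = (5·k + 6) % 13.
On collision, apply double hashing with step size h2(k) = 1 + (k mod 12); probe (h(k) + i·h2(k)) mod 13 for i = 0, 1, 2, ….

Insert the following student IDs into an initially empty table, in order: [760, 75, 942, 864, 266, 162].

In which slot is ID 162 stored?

Insert 760: h=10, slot 10 empty => index 10.
Insert 75: h=4, slot 4 empty => index 4.
Insert 942: h=10, h2=7, slots 10,4 occupied => index 11.
Insert 864: h=10, h2=1, slots 10,11 occupied => index 12.
Insert 266: h=10, h2=3, slot 10 occupied => index 0.
Insert 162: h=10, h2=7, slots 10,4,11 occupied => index 5.
Table: [266, ∅, ∅, ∅, 75, 162, ∅, ∅, ∅, ∅, 760, 942, 864]

5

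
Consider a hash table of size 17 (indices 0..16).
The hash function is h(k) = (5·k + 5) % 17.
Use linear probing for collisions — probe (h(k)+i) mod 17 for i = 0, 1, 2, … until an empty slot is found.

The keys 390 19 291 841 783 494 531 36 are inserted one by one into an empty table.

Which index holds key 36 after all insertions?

1

390: h=0 => slot 0
19: h=15 => slot 15
291: h=15, probe 15,16 => slot 16
841: h=11 => slot 11
783: h=10 => slot 10
494: h=10, probe 10,11,12 => slot 12
531: h=8 => slot 8
36: h=15, probe 15,16,0,1 => slot 1
Table: [390, 36, _, _, _, _, _, _, 531, _, 783, 841, 494, _, _, 19, 291]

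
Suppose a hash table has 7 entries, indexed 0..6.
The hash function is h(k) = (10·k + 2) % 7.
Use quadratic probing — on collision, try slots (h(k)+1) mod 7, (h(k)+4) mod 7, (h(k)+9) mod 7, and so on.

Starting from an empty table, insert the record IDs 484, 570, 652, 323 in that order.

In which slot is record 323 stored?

2

484 hashes to 5; slot 5 is free -> place at 5.
570 hashes to 4; slot 4 is free -> place at 4.
652 hashes to 5; 5 taken -> place at 6.
323 hashes to 5; 5,6 taken -> place at 2.
Table: [., ., 323, ., 570, 484, 652]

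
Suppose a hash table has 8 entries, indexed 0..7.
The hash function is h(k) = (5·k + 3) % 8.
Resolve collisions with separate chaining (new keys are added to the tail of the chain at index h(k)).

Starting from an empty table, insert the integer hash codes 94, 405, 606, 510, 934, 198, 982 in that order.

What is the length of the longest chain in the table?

6

94 → bucket 1
405 → bucket 4
606 → bucket 1 (collision)
510 → bucket 1 (collision)
934 → bucket 1 (collision)
198 → bucket 1 (collision)
982 → bucket 1 (collision)
Final buckets:
0: ∅
1: 94 -> 606 -> 510 -> 934 -> 198 -> 982
2: ∅
3: ∅
4: 405
5: ∅
6: ∅
7: ∅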